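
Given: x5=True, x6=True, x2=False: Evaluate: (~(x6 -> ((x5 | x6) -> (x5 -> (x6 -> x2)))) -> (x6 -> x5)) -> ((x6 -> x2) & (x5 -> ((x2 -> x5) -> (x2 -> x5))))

False

Substituting x5=True, x6=True, x2=False:
x5 | x6 = True | True = True
x6 -> x2 = True -> False = False
x5 -> (x6 -> x2) = True -> False = False
(x5 | x6) -> (x5 -> (x6 -> x2)) = True -> False = False
x6 -> ((x5 | x6) -> (x5 -> (x6 -> x2))) = True -> False = False
~(x6 -> ((x5 | x6) -> (x5 -> (x6 -> x2)))) = ~False = True
x6 -> x5 = True -> True = True
~(x6 -> ((x5 | x6) -> (x5 -> (x6 -> x2)))) -> (x6 -> x5) = True -> True = True
x6 -> x2 = True -> False = False
x2 -> x5 = False -> True = True
x2 -> x5 = False -> True = True
(x2 -> x5) -> (x2 -> x5) = True -> True = True
x5 -> ((x2 -> x5) -> (x2 -> x5)) = True -> True = True
(x6 -> x2) & (x5 -> ((x2 -> x5) -> (x2 -> x5))) = False & True = False
(~(x6 -> ((x5 | x6) -> (x5 -> (x6 -> x2)))) -> (x6 -> x5)) -> ((x6 -> x2) & (x5 -> ((x2 -> x5) -> (x2 -> x5)))) = True -> False = False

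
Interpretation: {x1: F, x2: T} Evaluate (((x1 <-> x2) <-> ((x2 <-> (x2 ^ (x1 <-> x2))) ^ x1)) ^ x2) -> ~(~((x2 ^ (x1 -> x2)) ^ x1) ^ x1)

F

x1 <-> x2 = F <-> T = F
x1 <-> x2 = F <-> T = F
x2 ^ (x1 <-> x2) = T ^ F = T
x2 <-> (x2 ^ (x1 <-> x2)) = T <-> T = T
(x2 <-> (x2 ^ (x1 <-> x2))) ^ x1 = T ^ F = T
(x1 <-> x2) <-> ((x2 <-> (x2 ^ (x1 <-> x2))) ^ x1) = F <-> T = F
((x1 <-> x2) <-> ((x2 <-> (x2 ^ (x1 <-> x2))) ^ x1)) ^ x2 = F ^ T = T
x1 -> x2 = F -> T = T
x2 ^ (x1 -> x2) = T ^ T = F
(x2 ^ (x1 -> x2)) ^ x1 = F ^ F = F
~((x2 ^ (x1 -> x2)) ^ x1) = ~F = T
~((x2 ^ (x1 -> x2)) ^ x1) ^ x1 = T ^ F = T
~(~((x2 ^ (x1 -> x2)) ^ x1) ^ x1) = ~T = F
(((x1 <-> x2) <-> ((x2 <-> (x2 ^ (x1 <-> x2))) ^ x1)) ^ x2) -> ~(~((x2 ^ (x1 -> x2)) ^ x1) ^ x1) = T -> F = F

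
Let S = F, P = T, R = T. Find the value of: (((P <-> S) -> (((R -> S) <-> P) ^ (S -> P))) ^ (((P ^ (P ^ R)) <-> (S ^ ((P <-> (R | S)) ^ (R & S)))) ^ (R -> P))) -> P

Substituting S=F, P=T, R=T:
P <-> S = T <-> F = F
R -> S = T -> F = F
(R -> S) <-> P = F <-> T = F
S -> P = F -> T = T
((R -> S) <-> P) ^ (S -> P) = F ^ T = T
(P <-> S) -> (((R -> S) <-> P) ^ (S -> P)) = F -> T = T
P ^ R = T ^ T = F
P ^ (P ^ R) = T ^ F = T
R | S = T | F = T
P <-> (R | S) = T <-> T = T
R & S = T & F = F
(P <-> (R | S)) ^ (R & S) = T ^ F = T
S ^ ((P <-> (R | S)) ^ (R & S)) = F ^ T = T
(P ^ (P ^ R)) <-> (S ^ ((P <-> (R | S)) ^ (R & S))) = T <-> T = T
R -> P = T -> T = T
((P ^ (P ^ R)) <-> (S ^ ((P <-> (R | S)) ^ (R & S)))) ^ (R -> P) = T ^ T = F
((P <-> S) -> (((R -> S) <-> P) ^ (S -> P))) ^ (((P ^ (P ^ R)) <-> (S ^ ((P <-> (R | S)) ^ (R & S)))) ^ (R -> P)) = T ^ F = T
(((P <-> S) -> (((R -> S) <-> P) ^ (S -> P))) ^ (((P ^ (P ^ R)) <-> (S ^ ((P <-> (R | S)) ^ (R & S)))) ^ (R -> P))) -> P = T -> T = T

T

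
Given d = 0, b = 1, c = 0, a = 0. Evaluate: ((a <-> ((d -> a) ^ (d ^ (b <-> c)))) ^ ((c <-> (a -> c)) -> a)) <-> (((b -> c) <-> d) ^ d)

Substituting d=0, b=1, c=0, a=0:
d -> a = 0 -> 0 = 1
b <-> c = 1 <-> 0 = 0
d ^ (b <-> c) = 0 ^ 0 = 0
(d -> a) ^ (d ^ (b <-> c)) = 1 ^ 0 = 1
a <-> ((d -> a) ^ (d ^ (b <-> c))) = 0 <-> 1 = 0
a -> c = 0 -> 0 = 1
c <-> (a -> c) = 0 <-> 1 = 0
(c <-> (a -> c)) -> a = 0 -> 0 = 1
(a <-> ((d -> a) ^ (d ^ (b <-> c)))) ^ ((c <-> (a -> c)) -> a) = 0 ^ 1 = 1
b -> c = 1 -> 0 = 0
(b -> c) <-> d = 0 <-> 0 = 1
((b -> c) <-> d) ^ d = 1 ^ 0 = 1
((a <-> ((d -> a) ^ (d ^ (b <-> c)))) ^ ((c <-> (a -> c)) -> a)) <-> (((b -> c) <-> d) ^ d) = 1 <-> 1 = 1

1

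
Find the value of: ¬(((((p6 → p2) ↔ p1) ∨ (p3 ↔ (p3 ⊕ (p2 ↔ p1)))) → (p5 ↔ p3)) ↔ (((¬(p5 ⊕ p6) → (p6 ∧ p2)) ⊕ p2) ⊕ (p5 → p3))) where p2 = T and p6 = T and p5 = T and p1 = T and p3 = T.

Substituting p2=T, p6=T, p5=T, p1=T, p3=T:
p6 → p2 = T → T = T
(p6 → p2) ↔ p1 = T ↔ T = T
p2 ↔ p1 = T ↔ T = T
p3 ⊕ (p2 ↔ p1) = T ⊕ T = F
p3 ↔ (p3 ⊕ (p2 ↔ p1)) = T ↔ F = F
((p6 → p2) ↔ p1) ∨ (p3 ↔ (p3 ⊕ (p2 ↔ p1))) = T ∨ F = T
p5 ↔ p3 = T ↔ T = T
(((p6 → p2) ↔ p1) ∨ (p3 ↔ (p3 ⊕ (p2 ↔ p1)))) → (p5 ↔ p3) = T → T = T
p5 ⊕ p6 = T ⊕ T = F
¬(p5 ⊕ p6) = ¬F = T
p6 ∧ p2 = T ∧ T = T
¬(p5 ⊕ p6) → (p6 ∧ p2) = T → T = T
(¬(p5 ⊕ p6) → (p6 ∧ p2)) ⊕ p2 = T ⊕ T = F
p5 → p3 = T → T = T
((¬(p5 ⊕ p6) → (p6 ∧ p2)) ⊕ p2) ⊕ (p5 → p3) = F ⊕ T = T
((((p6 → p2) ↔ p1) ∨ (p3 ↔ (p3 ⊕ (p2 ↔ p1)))) → (p5 ↔ p3)) ↔ (((¬(p5 ⊕ p6) → (p6 ∧ p2)) ⊕ p2) ⊕ (p5 → p3)) = T ↔ T = T
¬(((((p6 → p2) ↔ p1) ∨ (p3 ↔ (p3 ⊕ (p2 ↔ p1)))) → (p5 ↔ p3)) ↔ (((¬(p5 ⊕ p6) → (p6 ∧ p2)) ⊕ p2) ⊕ (p5 → p3))) = ¬T = F

F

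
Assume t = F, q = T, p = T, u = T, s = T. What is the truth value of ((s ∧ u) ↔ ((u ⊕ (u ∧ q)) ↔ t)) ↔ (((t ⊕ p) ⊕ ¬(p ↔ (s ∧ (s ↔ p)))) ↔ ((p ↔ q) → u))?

T

Substituting t=F, q=T, p=T, u=T, s=T:
s ∧ u = T ∧ T = T
u ∧ q = T ∧ T = T
u ⊕ (u ∧ q) = T ⊕ T = F
(u ⊕ (u ∧ q)) ↔ t = F ↔ F = T
(s ∧ u) ↔ ((u ⊕ (u ∧ q)) ↔ t) = T ↔ T = T
t ⊕ p = F ⊕ T = T
s ↔ p = T ↔ T = T
s ∧ (s ↔ p) = T ∧ T = T
p ↔ (s ∧ (s ↔ p)) = T ↔ T = T
¬(p ↔ (s ∧ (s ↔ p))) = ¬T = F
(t ⊕ p) ⊕ ¬(p ↔ (s ∧ (s ↔ p))) = T ⊕ F = T
p ↔ q = T ↔ T = T
(p ↔ q) → u = T → T = T
((t ⊕ p) ⊕ ¬(p ↔ (s ∧ (s ↔ p)))) ↔ ((p ↔ q) → u) = T ↔ T = T
((s ∧ u) ↔ ((u ⊕ (u ∧ q)) ↔ t)) ↔ (((t ⊕ p) ⊕ ¬(p ↔ (s ∧ (s ↔ p)))) ↔ ((p ↔ q) → u)) = T ↔ T = T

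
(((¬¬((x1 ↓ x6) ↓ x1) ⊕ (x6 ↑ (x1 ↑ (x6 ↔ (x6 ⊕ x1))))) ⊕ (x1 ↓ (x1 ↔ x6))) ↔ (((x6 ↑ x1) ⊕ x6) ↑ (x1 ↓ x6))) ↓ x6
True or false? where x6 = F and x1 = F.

T

x1 ↓ x6 = F ↓ F = T
(x1 ↓ x6) ↓ x1 = T ↓ F = F
¬((x1 ↓ x6) ↓ x1) = ¬F = T
¬¬((x1 ↓ x6) ↓ x1) = ¬T = F
x6 ⊕ x1 = F ⊕ F = F
x6 ↔ (x6 ⊕ x1) = F ↔ F = T
x1 ↑ (x6 ↔ (x6 ⊕ x1)) = F ↑ T = T
x6 ↑ (x1 ↑ (x6 ↔ (x6 ⊕ x1))) = F ↑ T = T
¬¬((x1 ↓ x6) ↓ x1) ⊕ (x6 ↑ (x1 ↑ (x6 ↔ (x6 ⊕ x1)))) = F ⊕ T = T
x1 ↔ x6 = F ↔ F = T
x1 ↓ (x1 ↔ x6) = F ↓ T = F
(¬¬((x1 ↓ x6) ↓ x1) ⊕ (x6 ↑ (x1 ↑ (x6 ↔ (x6 ⊕ x1))))) ⊕ (x1 ↓ (x1 ↔ x6)) = T ⊕ F = T
x6 ↑ x1 = F ↑ F = T
(x6 ↑ x1) ⊕ x6 = T ⊕ F = T
x1 ↓ x6 = F ↓ F = T
((x6 ↑ x1) ⊕ x6) ↑ (x1 ↓ x6) = T ↑ T = F
((¬¬((x1 ↓ x6) ↓ x1) ⊕ (x6 ↑ (x1 ↑ (x6 ↔ (x6 ⊕ x1))))) ⊕ (x1 ↓ (x1 ↔ x6))) ↔ (((x6 ↑ x1) ⊕ x6) ↑ (x1 ↓ x6)) = T ↔ F = F
(((¬¬((x1 ↓ x6) ↓ x1) ⊕ (x6 ↑ (x1 ↑ (x6 ↔ (x6 ⊕ x1))))) ⊕ (x1 ↓ (x1 ↔ x6))) ↔ (((x6 ↑ x1) ⊕ x6) ↑ (x1 ↓ x6))) ↓ x6 = F ↓ F = T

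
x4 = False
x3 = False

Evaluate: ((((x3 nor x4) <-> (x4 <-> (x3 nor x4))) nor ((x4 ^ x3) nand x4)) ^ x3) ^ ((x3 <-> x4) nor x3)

False

x3 nor x4 = False nor False = True
x3 nor x4 = False nor False = True
x4 <-> (x3 nor x4) = False <-> True = False
(x3 nor x4) <-> (x4 <-> (x3 nor x4)) = True <-> False = False
x4 ^ x3 = False ^ False = False
(x4 ^ x3) nand x4 = False nand False = True
((x3 nor x4) <-> (x4 <-> (x3 nor x4))) nor ((x4 ^ x3) nand x4) = False nor True = False
(((x3 nor x4) <-> (x4 <-> (x3 nor x4))) nor ((x4 ^ x3) nand x4)) ^ x3 = False ^ False = False
x3 <-> x4 = False <-> False = True
(x3 <-> x4) nor x3 = True nor False = False
((((x3 nor x4) <-> (x4 <-> (x3 nor x4))) nor ((x4 ^ x3) nand x4)) ^ x3) ^ ((x3 <-> x4) nor x3) = False ^ False = False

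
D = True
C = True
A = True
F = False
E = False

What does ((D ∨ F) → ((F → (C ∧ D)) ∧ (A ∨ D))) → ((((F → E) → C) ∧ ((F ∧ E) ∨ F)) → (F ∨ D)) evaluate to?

D ∨ F = True ∨ False = True
C ∧ D = True ∧ True = True
F → (C ∧ D) = False → True = True
A ∨ D = True ∨ True = True
(F → (C ∧ D)) ∧ (A ∨ D) = True ∧ True = True
(D ∨ F) → ((F → (C ∧ D)) ∧ (A ∨ D)) = True → True = True
F → E = False → False = True
(F → E) → C = True → True = True
F ∧ E = False ∧ False = False
(F ∧ E) ∨ F = False ∨ False = False
((F → E) → C) ∧ ((F ∧ E) ∨ F) = True ∧ False = False
F ∨ D = False ∨ True = True
(((F → E) → C) ∧ ((F ∧ E) ∨ F)) → (F ∨ D) = False → True = True
((D ∨ F) → ((F → (C ∧ D)) ∧ (A ∨ D))) → ((((F → E) → C) ∧ ((F ∧ E) ∨ F)) → (F ∨ D)) = True → True = True

True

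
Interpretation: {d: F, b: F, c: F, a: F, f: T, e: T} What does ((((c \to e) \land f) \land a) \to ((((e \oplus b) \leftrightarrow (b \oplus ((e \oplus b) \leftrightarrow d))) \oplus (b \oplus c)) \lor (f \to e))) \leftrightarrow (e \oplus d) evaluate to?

Substituting d=F, b=F, c=F, a=F, f=T, e=T:
c \to e = F \to T = T
(c \to e) \land f = T \land T = T
((c \to e) \land f) \land a = T \land F = F
e \oplus b = T \oplus F = T
e \oplus b = T \oplus F = T
(e \oplus b) \leftrightarrow d = T \leftrightarrow F = F
b \oplus ((e \oplus b) \leftrightarrow d) = F \oplus F = F
(e \oplus b) \leftrightarrow (b \oplus ((e \oplus b) \leftrightarrow d)) = T \leftrightarrow F = F
b \oplus c = F \oplus F = F
((e \oplus b) \leftrightarrow (b \oplus ((e \oplus b) \leftrightarrow d))) \oplus (b \oplus c) = F \oplus F = F
f \to e = T \to T = T
(((e \oplus b) \leftrightarrow (b \oplus ((e \oplus b) \leftrightarrow d))) \oplus (b \oplus c)) \lor (f \to e) = F \lor T = T
(((c \to e) \land f) \land a) \to ((((e \oplus b) \leftrightarrow (b \oplus ((e \oplus b) \leftrightarrow d))) \oplus (b \oplus c)) \lor (f \to e)) = F \to T = T
e \oplus d = T \oplus F = T
((((c \to e) \land f) \land a) \to ((((e \oplus b) \leftrightarrow (b \oplus ((e \oplus b) \leftrightarrow d))) \oplus (b \oplus c)) \lor (f \to e))) \leftrightarrow (e \oplus d) = T \leftrightarrow T = T

T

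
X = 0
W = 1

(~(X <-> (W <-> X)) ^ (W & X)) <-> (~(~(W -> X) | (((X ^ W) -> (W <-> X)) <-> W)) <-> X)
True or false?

Substituting X=0, W=1:
W <-> X = 1 <-> 0 = 0
X <-> (W <-> X) = 0 <-> 0 = 1
~(X <-> (W <-> X)) = ~1 = 0
W & X = 1 & 0 = 0
~(X <-> (W <-> X)) ^ (W & X) = 0 ^ 0 = 0
W -> X = 1 -> 0 = 0
~(W -> X) = ~0 = 1
X ^ W = 0 ^ 1 = 1
W <-> X = 1 <-> 0 = 0
(X ^ W) -> (W <-> X) = 1 -> 0 = 0
((X ^ W) -> (W <-> X)) <-> W = 0 <-> 1 = 0
~(W -> X) | (((X ^ W) -> (W <-> X)) <-> W) = 1 | 0 = 1
~(~(W -> X) | (((X ^ W) -> (W <-> X)) <-> W)) = ~1 = 0
~(~(W -> X) | (((X ^ W) -> (W <-> X)) <-> W)) <-> X = 0 <-> 0 = 1
(~(X <-> (W <-> X)) ^ (W & X)) <-> (~(~(W -> X) | (((X ^ W) -> (W <-> X)) <-> W)) <-> X) = 0 <-> 1 = 0

0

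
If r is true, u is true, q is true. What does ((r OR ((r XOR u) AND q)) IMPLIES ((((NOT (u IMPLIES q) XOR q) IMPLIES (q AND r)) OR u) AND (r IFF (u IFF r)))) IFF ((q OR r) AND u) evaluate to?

true

r XOR u = true XOR true = false
(r XOR u) AND q = false AND true = false
r OR ((r XOR u) AND q) = true OR false = true
u IMPLIES q = true IMPLIES true = true
NOT (u IMPLIES q) = NOT true = false
NOT (u IMPLIES q) XOR q = false XOR true = true
q AND r = true AND true = true
(NOT (u IMPLIES q) XOR q) IMPLIES (q AND r) = true IMPLIES true = true
((NOT (u IMPLIES q) XOR q) IMPLIES (q AND r)) OR u = true OR true = true
u IFF r = true IFF true = true
r IFF (u IFF r) = true IFF true = true
(((NOT (u IMPLIES q) XOR q) IMPLIES (q AND r)) OR u) AND (r IFF (u IFF r)) = true AND true = true
(r OR ((r XOR u) AND q)) IMPLIES ((((NOT (u IMPLIES q) XOR q) IMPLIES (q AND r)) OR u) AND (r IFF (u IFF r))) = true IMPLIES true = true
q OR r = true OR true = true
(q OR r) AND u = true AND true = true
((r OR ((r XOR u) AND q)) IMPLIES ((((NOT (u IMPLIES q) XOR q) IMPLIES (q AND r)) OR u) AND (r IFF (u IFF r)))) IFF ((q OR r) AND u) = true IFF true = true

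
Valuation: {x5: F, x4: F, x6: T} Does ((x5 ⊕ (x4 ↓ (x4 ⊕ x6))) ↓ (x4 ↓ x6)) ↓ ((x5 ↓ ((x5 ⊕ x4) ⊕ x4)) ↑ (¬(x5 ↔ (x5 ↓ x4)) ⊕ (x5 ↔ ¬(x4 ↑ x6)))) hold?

F

x4 ⊕ x6 = F ⊕ T = T
x4 ↓ (x4 ⊕ x6) = F ↓ T = F
x5 ⊕ (x4 ↓ (x4 ⊕ x6)) = F ⊕ F = F
x4 ↓ x6 = F ↓ T = F
(x5 ⊕ (x4 ↓ (x4 ⊕ x6))) ↓ (x4 ↓ x6) = F ↓ F = T
x5 ⊕ x4 = F ⊕ F = F
(x5 ⊕ x4) ⊕ x4 = F ⊕ F = F
x5 ↓ ((x5 ⊕ x4) ⊕ x4) = F ↓ F = T
x5 ↓ x4 = F ↓ F = T
x5 ↔ (x5 ↓ x4) = F ↔ T = F
¬(x5 ↔ (x5 ↓ x4)) = ¬F = T
x4 ↑ x6 = F ↑ T = T
¬(x4 ↑ x6) = ¬T = F
x5 ↔ ¬(x4 ↑ x6) = F ↔ F = T
¬(x5 ↔ (x5 ↓ x4)) ⊕ (x5 ↔ ¬(x4 ↑ x6)) = T ⊕ T = F
(x5 ↓ ((x5 ⊕ x4) ⊕ x4)) ↑ (¬(x5 ↔ (x5 ↓ x4)) ⊕ (x5 ↔ ¬(x4 ↑ x6))) = T ↑ F = T
((x5 ⊕ (x4 ↓ (x4 ⊕ x6))) ↓ (x4 ↓ x6)) ↓ ((x5 ↓ ((x5 ⊕ x4) ⊕ x4)) ↑ (¬(x5 ↔ (x5 ↓ x4)) ⊕ (x5 ↔ ¬(x4 ↑ x6)))) = T ↓ T = F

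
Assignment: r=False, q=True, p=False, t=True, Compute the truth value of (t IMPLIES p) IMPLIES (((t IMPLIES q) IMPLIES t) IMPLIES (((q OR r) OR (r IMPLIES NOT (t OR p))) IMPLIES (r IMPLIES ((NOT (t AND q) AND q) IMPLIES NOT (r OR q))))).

True

t IMPLIES p = True IMPLIES False = False
t IMPLIES q = True IMPLIES True = True
(t IMPLIES q) IMPLIES t = True IMPLIES True = True
q OR r = True OR False = True
t OR p = True OR False = True
NOT (t OR p) = NOT True = False
r IMPLIES NOT (t OR p) = False IMPLIES False = True
(q OR r) OR (r IMPLIES NOT (t OR p)) = True OR True = True
t AND q = True AND True = True
NOT (t AND q) = NOT True = False
NOT (t AND q) AND q = False AND True = False
r OR q = False OR True = True
NOT (r OR q) = NOT True = False
(NOT (t AND q) AND q) IMPLIES NOT (r OR q) = False IMPLIES False = True
r IMPLIES ((NOT (t AND q) AND q) IMPLIES NOT (r OR q)) = False IMPLIES True = True
((q OR r) OR (r IMPLIES NOT (t OR p))) IMPLIES (r IMPLIES ((NOT (t AND q) AND q) IMPLIES NOT (r OR q))) = True IMPLIES True = True
((t IMPLIES q) IMPLIES t) IMPLIES (((q OR r) OR (r IMPLIES NOT (t OR p))) IMPLIES (r IMPLIES ((NOT (t AND q) AND q) IMPLIES NOT (r OR q)))) = True IMPLIES True = True
(t IMPLIES p) IMPLIES (((t IMPLIES q) IMPLIES t) IMPLIES (((q OR r) OR (r IMPLIES NOT (t OR p))) IMPLIES (r IMPLIES ((NOT (t AND q) AND q) IMPLIES NOT (r OR q))))) = False IMPLIES True = True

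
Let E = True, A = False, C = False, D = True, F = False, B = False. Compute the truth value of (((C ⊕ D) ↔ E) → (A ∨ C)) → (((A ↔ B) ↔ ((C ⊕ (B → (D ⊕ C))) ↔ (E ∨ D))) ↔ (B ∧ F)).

C ⊕ D = False ⊕ True = True
(C ⊕ D) ↔ E = True ↔ True = True
A ∨ C = False ∨ False = False
((C ⊕ D) ↔ E) → (A ∨ C) = True → False = False
A ↔ B = False ↔ False = True
D ⊕ C = True ⊕ False = True
B → (D ⊕ C) = False → True = True
C ⊕ (B → (D ⊕ C)) = False ⊕ True = True
E ∨ D = True ∨ True = True
(C ⊕ (B → (D ⊕ C))) ↔ (E ∨ D) = True ↔ True = True
(A ↔ B) ↔ ((C ⊕ (B → (D ⊕ C))) ↔ (E ∨ D)) = True ↔ True = True
B ∧ F = False ∧ False = False
((A ↔ B) ↔ ((C ⊕ (B → (D ⊕ C))) ↔ (E ∨ D))) ↔ (B ∧ F) = True ↔ False = False
(((C ⊕ D) ↔ E) → (A ∨ C)) → (((A ↔ B) ↔ ((C ⊕ (B → (D ⊕ C))) ↔ (E ∨ D))) ↔ (B ∧ F)) = False → False = True

True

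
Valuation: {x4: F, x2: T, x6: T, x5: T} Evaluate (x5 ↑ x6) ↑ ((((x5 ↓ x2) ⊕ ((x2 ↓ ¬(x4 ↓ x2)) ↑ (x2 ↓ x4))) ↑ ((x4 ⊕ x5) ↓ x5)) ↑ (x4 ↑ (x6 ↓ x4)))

T

x5 ↑ x6 = T ↑ T = F
x5 ↓ x2 = T ↓ T = F
x4 ↓ x2 = F ↓ T = F
¬(x4 ↓ x2) = ¬F = T
x2 ↓ ¬(x4 ↓ x2) = T ↓ T = F
x2 ↓ x4 = T ↓ F = F
(x2 ↓ ¬(x4 ↓ x2)) ↑ (x2 ↓ x4) = F ↑ F = T
(x5 ↓ x2) ⊕ ((x2 ↓ ¬(x4 ↓ x2)) ↑ (x2 ↓ x4)) = F ⊕ T = T
x4 ⊕ x5 = F ⊕ T = T
(x4 ⊕ x5) ↓ x5 = T ↓ T = F
((x5 ↓ x2) ⊕ ((x2 ↓ ¬(x4 ↓ x2)) ↑ (x2 ↓ x4))) ↑ ((x4 ⊕ x5) ↓ x5) = T ↑ F = T
x6 ↓ x4 = T ↓ F = F
x4 ↑ (x6 ↓ x4) = F ↑ F = T
(((x5 ↓ x2) ⊕ ((x2 ↓ ¬(x4 ↓ x2)) ↑ (x2 ↓ x4))) ↑ ((x4 ⊕ x5) ↓ x5)) ↑ (x4 ↑ (x6 ↓ x4)) = T ↑ T = F
(x5 ↑ x6) ↑ ((((x5 ↓ x2) ⊕ ((x2 ↓ ¬(x4 ↓ x2)) ↑ (x2 ↓ x4))) ↑ ((x4 ⊕ x5) ↓ x5)) ↑ (x4 ↑ (x6 ↓ x4))) = F ↑ F = T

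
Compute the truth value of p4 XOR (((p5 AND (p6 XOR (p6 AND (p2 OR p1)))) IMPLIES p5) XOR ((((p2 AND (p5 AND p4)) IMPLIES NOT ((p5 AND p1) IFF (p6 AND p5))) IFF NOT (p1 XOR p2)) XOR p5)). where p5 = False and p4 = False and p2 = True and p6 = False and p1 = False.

p2 OR p1 = True OR False = True
p6 AND (p2 OR p1) = False AND True = False
p6 XOR (p6 AND (p2 OR p1)) = False XOR False = False
p5 AND (p6 XOR (p6 AND (p2 OR p1))) = False AND False = False
(p5 AND (p6 XOR (p6 AND (p2 OR p1)))) IMPLIES p5 = False IMPLIES False = True
p5 AND p4 = False AND False = False
p2 AND (p5 AND p4) = True AND False = False
p5 AND p1 = False AND False = False
p6 AND p5 = False AND False = False
(p5 AND p1) IFF (p6 AND p5) = False IFF False = True
NOT ((p5 AND p1) IFF (p6 AND p5)) = NOT True = False
(p2 AND (p5 AND p4)) IMPLIES NOT ((p5 AND p1) IFF (p6 AND p5)) = False IMPLIES False = True
p1 XOR p2 = False XOR True = True
NOT (p1 XOR p2) = NOT True = False
((p2 AND (p5 AND p4)) IMPLIES NOT ((p5 AND p1) IFF (p6 AND p5))) IFF NOT (p1 XOR p2) = True IFF False = False
(((p2 AND (p5 AND p4)) IMPLIES NOT ((p5 AND p1) IFF (p6 AND p5))) IFF NOT (p1 XOR p2)) XOR p5 = False XOR False = False
((p5 AND (p6 XOR (p6 AND (p2 OR p1)))) IMPLIES p5) XOR ((((p2 AND (p5 AND p4)) IMPLIES NOT ((p5 AND p1) IFF (p6 AND p5))) IFF NOT (p1 XOR p2)) XOR p5) = True XOR False = True
p4 XOR (((p5 AND (p6 XOR (p6 AND (p2 OR p1)))) IMPLIES p5) XOR ((((p2 AND (p5 AND p4)) IMPLIES NOT ((p5 AND p1) IFF (p6 AND p5))) IFF NOT (p1 XOR p2)) XOR p5)) = False XOR True = True

True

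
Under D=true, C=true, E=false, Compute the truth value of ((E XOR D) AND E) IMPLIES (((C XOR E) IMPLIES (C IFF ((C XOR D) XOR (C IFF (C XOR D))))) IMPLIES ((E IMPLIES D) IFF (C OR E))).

true

Substituting D=true, C=true, E=false:
E XOR D = false XOR true = true
(E XOR D) AND E = true AND false = false
C XOR E = true XOR false = true
C XOR D = true XOR true = false
C XOR D = true XOR true = false
C IFF (C XOR D) = true IFF false = false
(C XOR D) XOR (C IFF (C XOR D)) = false XOR false = false
C IFF ((C XOR D) XOR (C IFF (C XOR D))) = true IFF false = false
(C XOR E) IMPLIES (C IFF ((C XOR D) XOR (C IFF (C XOR D)))) = true IMPLIES false = false
E IMPLIES D = false IMPLIES true = true
C OR E = true OR false = true
(E IMPLIES D) IFF (C OR E) = true IFF true = true
((C XOR E) IMPLIES (C IFF ((C XOR D) XOR (C IFF (C XOR D))))) IMPLIES ((E IMPLIES D) IFF (C OR E)) = false IMPLIES true = true
((E XOR D) AND E) IMPLIES (((C XOR E) IMPLIES (C IFF ((C XOR D) XOR (C IFF (C XOR D))))) IMPLIES ((E IMPLIES D) IFF (C OR E))) = false IMPLIES true = true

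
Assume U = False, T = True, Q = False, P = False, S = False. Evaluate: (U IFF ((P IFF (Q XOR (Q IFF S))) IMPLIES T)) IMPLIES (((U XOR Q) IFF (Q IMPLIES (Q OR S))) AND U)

True

Q IFF S = False IFF False = True
Q XOR (Q IFF S) = False XOR True = True
P IFF (Q XOR (Q IFF S)) = False IFF True = False
(P IFF (Q XOR (Q IFF S))) IMPLIES T = False IMPLIES True = True
U IFF ((P IFF (Q XOR (Q IFF S))) IMPLIES T) = False IFF True = False
U XOR Q = False XOR False = False
Q OR S = False OR False = False
Q IMPLIES (Q OR S) = False IMPLIES False = True
(U XOR Q) IFF (Q IMPLIES (Q OR S)) = False IFF True = False
((U XOR Q) IFF (Q IMPLIES (Q OR S))) AND U = False AND False = False
(U IFF ((P IFF (Q XOR (Q IFF S))) IMPLIES T)) IMPLIES (((U XOR Q) IFF (Q IMPLIES (Q OR S))) AND U) = False IMPLIES False = True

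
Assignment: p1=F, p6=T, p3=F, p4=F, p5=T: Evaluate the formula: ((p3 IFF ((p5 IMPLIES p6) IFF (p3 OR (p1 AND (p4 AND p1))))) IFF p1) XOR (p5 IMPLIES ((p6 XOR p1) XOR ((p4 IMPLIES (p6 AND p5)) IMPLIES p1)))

p5 IMPLIES p6 = T IMPLIES T = T
p4 AND p1 = F AND F = F
p1 AND (p4 AND p1) = F AND F = F
p3 OR (p1 AND (p4 AND p1)) = F OR F = F
(p5 IMPLIES p6) IFF (p3 OR (p1 AND (p4 AND p1))) = T IFF F = F
p3 IFF ((p5 IMPLIES p6) IFF (p3 OR (p1 AND (p4 AND p1)))) = F IFF F = T
(p3 IFF ((p5 IMPLIES p6) IFF (p3 OR (p1 AND (p4 AND p1))))) IFF p1 = T IFF F = F
p6 XOR p1 = T XOR F = T
p6 AND p5 = T AND T = T
p4 IMPLIES (p6 AND p5) = F IMPLIES T = T
(p4 IMPLIES (p6 AND p5)) IMPLIES p1 = T IMPLIES F = F
(p6 XOR p1) XOR ((p4 IMPLIES (p6 AND p5)) IMPLIES p1) = T XOR F = T
p5 IMPLIES ((p6 XOR p1) XOR ((p4 IMPLIES (p6 AND p5)) IMPLIES p1)) = T IMPLIES T = T
((p3 IFF ((p5 IMPLIES p6) IFF (p3 OR (p1 AND (p4 AND p1))))) IFF p1) XOR (p5 IMPLIES ((p6 XOR p1) XOR ((p4 IMPLIES (p6 AND p5)) IMPLIES p1))) = F XOR T = T

T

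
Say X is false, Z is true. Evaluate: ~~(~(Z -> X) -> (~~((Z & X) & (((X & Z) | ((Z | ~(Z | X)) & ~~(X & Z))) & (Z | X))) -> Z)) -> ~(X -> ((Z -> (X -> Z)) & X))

False

Z -> X = True -> False = False
~(Z -> X) = ~False = True
Z & X = True & False = False
X & Z = False & True = False
Z | X = True | False = True
~(Z | X) = ~True = False
Z | ~(Z | X) = True | False = True
X & Z = False & True = False
~(X & Z) = ~False = True
~~(X & Z) = ~True = False
(Z | ~(Z | X)) & ~~(X & Z) = True & False = False
(X & Z) | ((Z | ~(Z | X)) & ~~(X & Z)) = False | False = False
Z | X = True | False = True
((X & Z) | ((Z | ~(Z | X)) & ~~(X & Z))) & (Z | X) = False & True = False
(Z & X) & (((X & Z) | ((Z | ~(Z | X)) & ~~(X & Z))) & (Z | X)) = False & False = False
~((Z & X) & (((X & Z) | ((Z | ~(Z | X)) & ~~(X & Z))) & (Z | X))) = ~False = True
~~((Z & X) & (((X & Z) | ((Z | ~(Z | X)) & ~~(X & Z))) & (Z | X))) = ~True = False
~~((Z & X) & (((X & Z) | ((Z | ~(Z | X)) & ~~(X & Z))) & (Z | X))) -> Z = False -> True = True
~(Z -> X) -> (~~((Z & X) & (((X & Z) | ((Z | ~(Z | X)) & ~~(X & Z))) & (Z | X))) -> Z) = True -> True = True
~(~(Z -> X) -> (~~((Z & X) & (((X & Z) | ((Z | ~(Z | X)) & ~~(X & Z))) & (Z | X))) -> Z)) = ~True = False
~~(~(Z -> X) -> (~~((Z & X) & (((X & Z) | ((Z | ~(Z | X)) & ~~(X & Z))) & (Z | X))) -> Z)) = ~False = True
X -> Z = False -> True = True
Z -> (X -> Z) = True -> True = True
(Z -> (X -> Z)) & X = True & False = False
X -> ((Z -> (X -> Z)) & X) = False -> False = True
~(X -> ((Z -> (X -> Z)) & X)) = ~True = False
~~(~(Z -> X) -> (~~((Z & X) & (((X & Z) | ((Z | ~(Z | X)) & ~~(X & Z))) & (Z | X))) -> Z)) -> ~(X -> ((Z -> (X -> Z)) & X)) = True -> False = False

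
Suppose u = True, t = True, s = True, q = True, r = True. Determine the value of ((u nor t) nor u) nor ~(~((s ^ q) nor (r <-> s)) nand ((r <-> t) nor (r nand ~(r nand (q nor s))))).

True

Substituting u=True, t=True, s=True, q=True, r=True:
u nor t = True nor True = False
(u nor t) nor u = False nor True = False
s ^ q = True ^ True = False
r <-> s = True <-> True = True
(s ^ q) nor (r <-> s) = False nor True = False
~((s ^ q) nor (r <-> s)) = ~False = True
r <-> t = True <-> True = True
q nor s = True nor True = False
r nand (q nor s) = True nand False = True
~(r nand (q nor s)) = ~True = False
r nand ~(r nand (q nor s)) = True nand False = True
(r <-> t) nor (r nand ~(r nand (q nor s))) = True nor True = False
~((s ^ q) nor (r <-> s)) nand ((r <-> t) nor (r nand ~(r nand (q nor s)))) = True nand False = True
~(~((s ^ q) nor (r <-> s)) nand ((r <-> t) nor (r nand ~(r nand (q nor s))))) = ~True = False
((u nor t) nor u) nor ~(~((s ^ q) nor (r <-> s)) nand ((r <-> t) nor (r nand ~(r nand (q nor s))))) = False nor False = True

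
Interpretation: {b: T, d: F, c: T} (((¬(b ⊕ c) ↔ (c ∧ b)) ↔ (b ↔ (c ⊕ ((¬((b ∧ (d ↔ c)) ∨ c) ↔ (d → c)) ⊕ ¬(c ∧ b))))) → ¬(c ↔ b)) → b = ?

Substituting b=T, d=F, c=T:
b ⊕ c = T ⊕ T = F
¬(b ⊕ c) = ¬F = T
c ∧ b = T ∧ T = T
¬(b ⊕ c) ↔ (c ∧ b) = T ↔ T = T
d ↔ c = F ↔ T = F
b ∧ (d ↔ c) = T ∧ F = F
(b ∧ (d ↔ c)) ∨ c = F ∨ T = T
¬((b ∧ (d ↔ c)) ∨ c) = ¬T = F
d → c = F → T = T
¬((b ∧ (d ↔ c)) ∨ c) ↔ (d → c) = F ↔ T = F
c ∧ b = T ∧ T = T
¬(c ∧ b) = ¬T = F
(¬((b ∧ (d ↔ c)) ∨ c) ↔ (d → c)) ⊕ ¬(c ∧ b) = F ⊕ F = F
c ⊕ ((¬((b ∧ (d ↔ c)) ∨ c) ↔ (d → c)) ⊕ ¬(c ∧ b)) = T ⊕ F = T
b ↔ (c ⊕ ((¬((b ∧ (d ↔ c)) ∨ c) ↔ (d → c)) ⊕ ¬(c ∧ b))) = T ↔ T = T
(¬(b ⊕ c) ↔ (c ∧ b)) ↔ (b ↔ (c ⊕ ((¬((b ∧ (d ↔ c)) ∨ c) ↔ (d → c)) ⊕ ¬(c ∧ b)))) = T ↔ T = T
c ↔ b = T ↔ T = T
¬(c ↔ b) = ¬T = F
((¬(b ⊕ c) ↔ (c ∧ b)) ↔ (b ↔ (c ⊕ ((¬((b ∧ (d ↔ c)) ∨ c) ↔ (d → c)) ⊕ ¬(c ∧ b))))) → ¬(c ↔ b) = T → F = F
(((¬(b ⊕ c) ↔ (c ∧ b)) ↔ (b ↔ (c ⊕ ((¬((b ∧ (d ↔ c)) ∨ c) ↔ (d → c)) ⊕ ¬(c ∧ b))))) → ¬(c ↔ b)) → b = F → T = T

T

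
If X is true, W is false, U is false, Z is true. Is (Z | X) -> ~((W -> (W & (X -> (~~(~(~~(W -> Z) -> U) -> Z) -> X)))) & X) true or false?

Z | X = T | T = T
W -> Z = F -> T = T
~(W -> Z) = ~T = F
~~(W -> Z) = ~F = T
~~(W -> Z) -> U = T -> F = F
~(~~(W -> Z) -> U) = ~F = T
~(~~(W -> Z) -> U) -> Z = T -> T = T
~(~(~~(W -> Z) -> U) -> Z) = ~T = F
~~(~(~~(W -> Z) -> U) -> Z) = ~F = T
~~(~(~~(W -> Z) -> U) -> Z) -> X = T -> T = T
X -> (~~(~(~~(W -> Z) -> U) -> Z) -> X) = T -> T = T
W & (X -> (~~(~(~~(W -> Z) -> U) -> Z) -> X)) = F & T = F
W -> (W & (X -> (~~(~(~~(W -> Z) -> U) -> Z) -> X))) = F -> F = T
(W -> (W & (X -> (~~(~(~~(W -> Z) -> U) -> Z) -> X)))) & X = T & T = T
~((W -> (W & (X -> (~~(~(~~(W -> Z) -> U) -> Z) -> X)))) & X) = ~T = F
(Z | X) -> ~((W -> (W & (X -> (~~(~(~~(W -> Z) -> U) -> Z) -> X)))) & X) = T -> F = F

F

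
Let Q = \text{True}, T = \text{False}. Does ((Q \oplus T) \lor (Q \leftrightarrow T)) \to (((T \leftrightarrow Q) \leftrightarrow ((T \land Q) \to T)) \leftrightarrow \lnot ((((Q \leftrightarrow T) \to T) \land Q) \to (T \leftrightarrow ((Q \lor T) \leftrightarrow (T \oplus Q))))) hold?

\text{False}

Substituting Q=\text{True}, T=\text{False}:
Q \oplus T = \text{True} \oplus \text{False} = \text{True}
Q \leftrightarrow T = \text{True} \leftrightarrow \text{False} = \text{False}
(Q \oplus T) \lor (Q \leftrightarrow T) = \text{True} \lor \text{False} = \text{True}
T \leftrightarrow Q = \text{False} \leftrightarrow \text{True} = \text{False}
T \land Q = \text{False} \land \text{True} = \text{False}
(T \land Q) \to T = \text{False} \to \text{False} = \text{True}
(T \leftrightarrow Q) \leftrightarrow ((T \land Q) \to T) = \text{False} \leftrightarrow \text{True} = \text{False}
Q \leftrightarrow T = \text{True} \leftrightarrow \text{False} = \text{False}
(Q \leftrightarrow T) \to T = \text{False} \to \text{False} = \text{True}
((Q \leftrightarrow T) \to T) \land Q = \text{True} \land \text{True} = \text{True}
Q \lor T = \text{True} \lor \text{False} = \text{True}
T \oplus Q = \text{False} \oplus \text{True} = \text{True}
(Q \lor T) \leftrightarrow (T \oplus Q) = \text{True} \leftrightarrow \text{True} = \text{True}
T \leftrightarrow ((Q \lor T) \leftrightarrow (T \oplus Q)) = \text{False} \leftrightarrow \text{True} = \text{False}
(((Q \leftrightarrow T) \to T) \land Q) \to (T \leftrightarrow ((Q \lor T) \leftrightarrow (T \oplus Q))) = \text{True} \to \text{False} = \text{False}
\lnot ((((Q \leftrightarrow T) \to T) \land Q) \to (T \leftrightarrow ((Q \lor T) \leftrightarrow (T \oplus Q)))) = \lnot \text{False} = \text{True}
((T \leftrightarrow Q) \leftrightarrow ((T \land Q) \to T)) \leftrightarrow \lnot ((((Q \leftrightarrow T) \to T) \land Q) \to (T \leftrightarrow ((Q \lor T) \leftrightarrow (T \oplus Q)))) = \text{False} \leftrightarrow \text{True} = \text{False}
((Q \oplus T) \lor (Q \leftrightarrow T)) \to (((T \leftrightarrow Q) \leftrightarrow ((T \land Q) \to T)) \leftrightarrow \lnot ((((Q \leftrightarrow T) \to T) \land Q) \to (T \leftrightarrow ((Q \lor T) \leftrightarrow (T \oplus Q))))) = \text{True} \to \text{False} = \text{False}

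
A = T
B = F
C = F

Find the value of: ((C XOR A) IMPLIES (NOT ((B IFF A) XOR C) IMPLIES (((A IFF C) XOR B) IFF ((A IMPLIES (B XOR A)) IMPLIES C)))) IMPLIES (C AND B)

F

C XOR A = F XOR T = T
B IFF A = F IFF T = F
(B IFF A) XOR C = F XOR F = F
NOT ((B IFF A) XOR C) = NOT F = T
A IFF C = T IFF F = F
(A IFF C) XOR B = F XOR F = F
B XOR A = F XOR T = T
A IMPLIES (B XOR A) = T IMPLIES T = T
(A IMPLIES (B XOR A)) IMPLIES C = T IMPLIES F = F
((A IFF C) XOR B) IFF ((A IMPLIES (B XOR A)) IMPLIES C) = F IFF F = T
NOT ((B IFF A) XOR C) IMPLIES (((A IFF C) XOR B) IFF ((A IMPLIES (B XOR A)) IMPLIES C)) = T IMPLIES T = T
(C XOR A) IMPLIES (NOT ((B IFF A) XOR C) IMPLIES (((A IFF C) XOR B) IFF ((A IMPLIES (B XOR A)) IMPLIES C))) = T IMPLIES T = T
C AND B = F AND F = F
((C XOR A) IMPLIES (NOT ((B IFF A) XOR C) IMPLIES (((A IFF C) XOR B) IFF ((A IMPLIES (B XOR A)) IMPLIES C)))) IMPLIES (C AND B) = T IMPLIES F = F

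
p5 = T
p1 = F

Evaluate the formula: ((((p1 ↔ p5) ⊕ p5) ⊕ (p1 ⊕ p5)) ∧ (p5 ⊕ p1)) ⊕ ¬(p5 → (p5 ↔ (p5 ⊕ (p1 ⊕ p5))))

Substituting p5=T, p1=F:
p1 ↔ p5 = F ↔ T = F
(p1 ↔ p5) ⊕ p5 = F ⊕ T = T
p1 ⊕ p5 = F ⊕ T = T
((p1 ↔ p5) ⊕ p5) ⊕ (p1 ⊕ p5) = T ⊕ T = F
p5 ⊕ p1 = T ⊕ F = T
(((p1 ↔ p5) ⊕ p5) ⊕ (p1 ⊕ p5)) ∧ (p5 ⊕ p1) = F ∧ T = F
p1 ⊕ p5 = F ⊕ T = T
p5 ⊕ (p1 ⊕ p5) = T ⊕ T = F
p5 ↔ (p5 ⊕ (p1 ⊕ p5)) = T ↔ F = F
p5 → (p5 ↔ (p5 ⊕ (p1 ⊕ p5))) = T → F = F
¬(p5 → (p5 ↔ (p5 ⊕ (p1 ⊕ p5)))) = ¬F = T
((((p1 ↔ p5) ⊕ p5) ⊕ (p1 ⊕ p5)) ∧ (p5 ⊕ p1)) ⊕ ¬(p5 → (p5 ↔ (p5 ⊕ (p1 ⊕ p5)))) = F ⊕ T = T

T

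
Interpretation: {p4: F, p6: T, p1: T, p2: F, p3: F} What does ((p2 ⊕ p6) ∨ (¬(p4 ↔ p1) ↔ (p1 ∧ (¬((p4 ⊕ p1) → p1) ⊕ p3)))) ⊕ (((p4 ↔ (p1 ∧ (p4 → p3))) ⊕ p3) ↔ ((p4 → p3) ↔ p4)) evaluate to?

p2 ⊕ p6 = F ⊕ T = T
p4 ↔ p1 = F ↔ T = F
¬(p4 ↔ p1) = ¬F = T
p4 ⊕ p1 = F ⊕ T = T
(p4 ⊕ p1) → p1 = T → T = T
¬((p4 ⊕ p1) → p1) = ¬T = F
¬((p4 ⊕ p1) → p1) ⊕ p3 = F ⊕ F = F
p1 ∧ (¬((p4 ⊕ p1) → p1) ⊕ p3) = T ∧ F = F
¬(p4 ↔ p1) ↔ (p1 ∧ (¬((p4 ⊕ p1) → p1) ⊕ p3)) = T ↔ F = F
(p2 ⊕ p6) ∨ (¬(p4 ↔ p1) ↔ (p1 ∧ (¬((p4 ⊕ p1) → p1) ⊕ p3))) = T ∨ F = T
p4 → p3 = F → F = T
p1 ∧ (p4 → p3) = T ∧ T = T
p4 ↔ (p1 ∧ (p4 → p3)) = F ↔ T = F
(p4 ↔ (p1 ∧ (p4 → p3))) ⊕ p3 = F ⊕ F = F
p4 → p3 = F → F = T
(p4 → p3) ↔ p4 = T ↔ F = F
((p4 ↔ (p1 ∧ (p4 → p3))) ⊕ p3) ↔ ((p4 → p3) ↔ p4) = F ↔ F = T
((p2 ⊕ p6) ∨ (¬(p4 ↔ p1) ↔ (p1 ∧ (¬((p4 ⊕ p1) → p1) ⊕ p3)))) ⊕ (((p4 ↔ (p1 ∧ (p4 → p3))) ⊕ p3) ↔ ((p4 → p3) ↔ p4)) = T ⊕ T = F

F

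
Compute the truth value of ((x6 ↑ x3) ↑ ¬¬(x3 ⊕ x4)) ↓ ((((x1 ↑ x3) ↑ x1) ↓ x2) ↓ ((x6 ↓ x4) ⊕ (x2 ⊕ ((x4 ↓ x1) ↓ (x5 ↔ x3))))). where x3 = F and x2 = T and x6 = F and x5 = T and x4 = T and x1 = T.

Substituting x3=F, x2=T, x6=F, x5=T, x4=T, x1=T:
x6 ↑ x3 = F ↑ F = T
x3 ⊕ x4 = F ⊕ T = T
¬(x3 ⊕ x4) = ¬T = F
¬¬(x3 ⊕ x4) = ¬F = T
(x6 ↑ x3) ↑ ¬¬(x3 ⊕ x4) = T ↑ T = F
x1 ↑ x3 = T ↑ F = T
(x1 ↑ x3) ↑ x1 = T ↑ T = F
((x1 ↑ x3) ↑ x1) ↓ x2 = F ↓ T = F
x6 ↓ x4 = F ↓ T = F
x4 ↓ x1 = T ↓ T = F
x5 ↔ x3 = T ↔ F = F
(x4 ↓ x1) ↓ (x5 ↔ x3) = F ↓ F = T
x2 ⊕ ((x4 ↓ x1) ↓ (x5 ↔ x3)) = T ⊕ T = F
(x6 ↓ x4) ⊕ (x2 ⊕ ((x4 ↓ x1) ↓ (x5 ↔ x3))) = F ⊕ F = F
(((x1 ↑ x3) ↑ x1) ↓ x2) ↓ ((x6 ↓ x4) ⊕ (x2 ⊕ ((x4 ↓ x1) ↓ (x5 ↔ x3)))) = F ↓ F = T
((x6 ↑ x3) ↑ ¬¬(x3 ⊕ x4)) ↓ ((((x1 ↑ x3) ↑ x1) ↓ x2) ↓ ((x6 ↓ x4) ⊕ (x2 ⊕ ((x4 ↓ x1) ↓ (x5 ↔ x3))))) = F ↓ T = F

F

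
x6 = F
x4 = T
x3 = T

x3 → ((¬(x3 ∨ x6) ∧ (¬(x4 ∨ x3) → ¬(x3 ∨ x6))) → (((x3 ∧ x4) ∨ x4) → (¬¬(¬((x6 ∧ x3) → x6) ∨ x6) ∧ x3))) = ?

x3 ∨ x6 = T ∨ F = T
¬(x3 ∨ x6) = ¬T = F
x4 ∨ x3 = T ∨ T = T
¬(x4 ∨ x3) = ¬T = F
x3 ∨ x6 = T ∨ F = T
¬(x3 ∨ x6) = ¬T = F
¬(x4 ∨ x3) → ¬(x3 ∨ x6) = F → F = T
¬(x3 ∨ x6) ∧ (¬(x4 ∨ x3) → ¬(x3 ∨ x6)) = F ∧ T = F
x3 ∧ x4 = T ∧ T = T
(x3 ∧ x4) ∨ x4 = T ∨ T = T
x6 ∧ x3 = F ∧ T = F
(x6 ∧ x3) → x6 = F → F = T
¬((x6 ∧ x3) → x6) = ¬T = F
¬((x6 ∧ x3) → x6) ∨ x6 = F ∨ F = F
¬(¬((x6 ∧ x3) → x6) ∨ x6) = ¬F = T
¬¬(¬((x6 ∧ x3) → x6) ∨ x6) = ¬T = F
¬¬(¬((x6 ∧ x3) → x6) ∨ x6) ∧ x3 = F ∧ T = F
((x3 ∧ x4) ∨ x4) → (¬¬(¬((x6 ∧ x3) → x6) ∨ x6) ∧ x3) = T → F = F
(¬(x3 ∨ x6) ∧ (¬(x4 ∨ x3) → ¬(x3 ∨ x6))) → (((x3 ∧ x4) ∨ x4) → (¬¬(¬((x6 ∧ x3) → x6) ∨ x6) ∧ x3)) = F → F = T
x3 → ((¬(x3 ∨ x6) ∧ (¬(x4 ∨ x3) → ¬(x3 ∨ x6))) → (((x3 ∧ x4) ∨ x4) → (¬¬(¬((x6 ∧ x3) → x6) ∨ x6) ∧ x3))) = T → T = T

T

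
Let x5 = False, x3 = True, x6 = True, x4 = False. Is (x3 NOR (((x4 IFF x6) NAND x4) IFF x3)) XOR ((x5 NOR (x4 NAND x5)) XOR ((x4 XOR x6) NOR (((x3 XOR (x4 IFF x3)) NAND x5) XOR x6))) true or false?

False

Substituting x5=False, x3=True, x6=True, x4=False:
x4 IFF x6 = False IFF True = False
(x4 IFF x6) NAND x4 = False NAND False = True
((x4 IFF x6) NAND x4) IFF x3 = True IFF True = True
x3 NOR (((x4 IFF x6) NAND x4) IFF x3) = True NOR True = False
x4 NAND x5 = False NAND False = True
x5 NOR (x4 NAND x5) = False NOR True = False
x4 XOR x6 = False XOR True = True
x4 IFF x3 = False IFF True = False
x3 XOR (x4 IFF x3) = True XOR False = True
(x3 XOR (x4 IFF x3)) NAND x5 = True NAND False = True
((x3 XOR (x4 IFF x3)) NAND x5) XOR x6 = True XOR True = False
(x4 XOR x6) NOR (((x3 XOR (x4 IFF x3)) NAND x5) XOR x6) = True NOR False = False
(x5 NOR (x4 NAND x5)) XOR ((x4 XOR x6) NOR (((x3 XOR (x4 IFF x3)) NAND x5) XOR x6)) = False XOR False = False
(x3 NOR (((x4 IFF x6) NAND x4) IFF x3)) XOR ((x5 NOR (x4 NAND x5)) XOR ((x4 XOR x6) NOR (((x3 XOR (x4 IFF x3)) NAND x5) XOR x6))) = False XOR False = False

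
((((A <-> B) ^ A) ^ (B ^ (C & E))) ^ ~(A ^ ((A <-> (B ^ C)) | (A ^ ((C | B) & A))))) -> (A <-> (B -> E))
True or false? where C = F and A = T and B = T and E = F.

Substituting C=F, A=T, B=T, E=F:
A <-> B = T <-> T = T
(A <-> B) ^ A = T ^ T = F
C & E = F & F = F
B ^ (C & E) = T ^ F = T
((A <-> B) ^ A) ^ (B ^ (C & E)) = F ^ T = T
B ^ C = T ^ F = T
A <-> (B ^ C) = T <-> T = T
C | B = F | T = T
(C | B) & A = T & T = T
A ^ ((C | B) & A) = T ^ T = F
(A <-> (B ^ C)) | (A ^ ((C | B) & A)) = T | F = T
A ^ ((A <-> (B ^ C)) | (A ^ ((C | B) & A))) = T ^ T = F
~(A ^ ((A <-> (B ^ C)) | (A ^ ((C | B) & A)))) = ~F = T
(((A <-> B) ^ A) ^ (B ^ (C & E))) ^ ~(A ^ ((A <-> (B ^ C)) | (A ^ ((C | B) & A)))) = T ^ T = F
B -> E = T -> F = F
A <-> (B -> E) = T <-> F = F
((((A <-> B) ^ A) ^ (B ^ (C & E))) ^ ~(A ^ ((A <-> (B ^ C)) | (A ^ ((C | B) & A))))) -> (A <-> (B -> E)) = F -> F = T

T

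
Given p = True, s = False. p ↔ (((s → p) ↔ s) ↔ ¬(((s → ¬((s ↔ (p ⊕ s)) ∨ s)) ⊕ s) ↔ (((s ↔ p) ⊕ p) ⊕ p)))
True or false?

s → p = False → True = True
(s → p) ↔ s = True ↔ False = False
p ⊕ s = True ⊕ False = True
s ↔ (p ⊕ s) = False ↔ True = False
(s ↔ (p ⊕ s)) ∨ s = False ∨ False = False
¬((s ↔ (p ⊕ s)) ∨ s) = ¬False = True
s → ¬((s ↔ (p ⊕ s)) ∨ s) = False → True = True
(s → ¬((s ↔ (p ⊕ s)) ∨ s)) ⊕ s = True ⊕ False = True
s ↔ p = False ↔ True = False
(s ↔ p) ⊕ p = False ⊕ True = True
((s ↔ p) ⊕ p) ⊕ p = True ⊕ True = False
((s → ¬((s ↔ (p ⊕ s)) ∨ s)) ⊕ s) ↔ (((s ↔ p) ⊕ p) ⊕ p) = True ↔ False = False
¬(((s → ¬((s ↔ (p ⊕ s)) ∨ s)) ⊕ s) ↔ (((s ↔ p) ⊕ p) ⊕ p)) = ¬False = True
((s → p) ↔ s) ↔ ¬(((s → ¬((s ↔ (p ⊕ s)) ∨ s)) ⊕ s) ↔ (((s ↔ p) ⊕ p) ⊕ p)) = False ↔ True = False
p ↔ (((s → p) ↔ s) ↔ ¬(((s → ¬((s ↔ (p ⊕ s)) ∨ s)) ⊕ s) ↔ (((s ↔ p) ⊕ p) ⊕ p))) = True ↔ False = False

False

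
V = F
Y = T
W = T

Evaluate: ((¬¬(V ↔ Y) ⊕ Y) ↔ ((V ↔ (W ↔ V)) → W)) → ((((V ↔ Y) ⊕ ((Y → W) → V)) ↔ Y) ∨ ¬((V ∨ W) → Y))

V ↔ Y = F ↔ T = F
¬(V ↔ Y) = ¬F = T
¬¬(V ↔ Y) = ¬T = F
¬¬(V ↔ Y) ⊕ Y = F ⊕ T = T
W ↔ V = T ↔ F = F
V ↔ (W ↔ V) = F ↔ F = T
(V ↔ (W ↔ V)) → W = T → T = T
(¬¬(V ↔ Y) ⊕ Y) ↔ ((V ↔ (W ↔ V)) → W) = T ↔ T = T
V ↔ Y = F ↔ T = F
Y → W = T → T = T
(Y → W) → V = T → F = F
(V ↔ Y) ⊕ ((Y → W) → V) = F ⊕ F = F
((V ↔ Y) ⊕ ((Y → W) → V)) ↔ Y = F ↔ T = F
V ∨ W = F ∨ T = T
(V ∨ W) → Y = T → T = T
¬((V ∨ W) → Y) = ¬T = F
(((V ↔ Y) ⊕ ((Y → W) → V)) ↔ Y) ∨ ¬((V ∨ W) → Y) = F ∨ F = F
((¬¬(V ↔ Y) ⊕ Y) ↔ ((V ↔ (W ↔ V)) → W)) → ((((V ↔ Y) ⊕ ((Y → W) → V)) ↔ Y) ∨ ¬((V ∨ W) → Y)) = T → F = F

F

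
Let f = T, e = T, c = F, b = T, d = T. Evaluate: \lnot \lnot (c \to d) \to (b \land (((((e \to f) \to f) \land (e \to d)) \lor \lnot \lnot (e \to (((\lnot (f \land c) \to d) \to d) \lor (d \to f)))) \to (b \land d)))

c \to d = F \to T = T
\lnot (c \to d) = \lnot T = F
\lnot \lnot (c \to d) = \lnot F = T
e \to f = T \to T = T
(e \to f) \to f = T \to T = T
e \to d = T \to T = T
((e \to f) \to f) \land (e \to d) = T \land T = T
f \land c = T \land F = F
\lnot (f \land c) = \lnot F = T
\lnot (f \land c) \to d = T \to T = T
(\lnot (f \land c) \to d) \to d = T \to T = T
d \to f = T \to T = T
((\lnot (f \land c) \to d) \to d) \lor (d \to f) = T \lor T = T
e \to (((\lnot (f \land c) \to d) \to d) \lor (d \to f)) = T \to T = T
\lnot (e \to (((\lnot (f \land c) \to d) \to d) \lor (d \to f))) = \lnot T = F
\lnot \lnot (e \to (((\lnot (f \land c) \to d) \to d) \lor (d \to f))) = \lnot F = T
(((e \to f) \to f) \land (e \to d)) \lor \lnot \lnot (e \to (((\lnot (f \land c) \to d) \to d) \lor (d \to f))) = T \lor T = T
b \land d = T \land T = T
((((e \to f) \to f) \land (e \to d)) \lor \lnot \lnot (e \to (((\lnot (f \land c) \to d) \to d) \lor (d \to f)))) \to (b \land d) = T \to T = T
b \land (((((e \to f) \to f) \land (e \to d)) \lor \lnot \lnot (e \to (((\lnot (f \land c) \to d) \to d) \lor (d \to f)))) \to (b \land d)) = T \land T = T
\lnot \lnot (c \to d) \to (b \land (((((e \to f) \to f) \land (e \to d)) \lor \lnot \lnot (e \to (((\lnot (f \land c) \to d) \to d) \lor (d \to f)))) \to (b \land d))) = T \to T = T

T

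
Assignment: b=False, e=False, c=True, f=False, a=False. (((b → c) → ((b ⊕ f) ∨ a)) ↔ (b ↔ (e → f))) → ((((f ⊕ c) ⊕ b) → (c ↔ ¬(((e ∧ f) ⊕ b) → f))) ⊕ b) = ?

b → c = False → True = True
b ⊕ f = False ⊕ False = False
(b ⊕ f) ∨ a = False ∨ False = False
(b → c) → ((b ⊕ f) ∨ a) = True → False = False
e → f = False → False = True
b ↔ (e → f) = False ↔ True = False
((b → c) → ((b ⊕ f) ∨ a)) ↔ (b ↔ (e → f)) = False ↔ False = True
f ⊕ c = False ⊕ True = True
(f ⊕ c) ⊕ b = True ⊕ False = True
e ∧ f = False ∧ False = False
(e ∧ f) ⊕ b = False ⊕ False = False
((e ∧ f) ⊕ b) → f = False → False = True
¬(((e ∧ f) ⊕ b) → f) = ¬True = False
c ↔ ¬(((e ∧ f) ⊕ b) → f) = True ↔ False = False
((f ⊕ c) ⊕ b) → (c ↔ ¬(((e ∧ f) ⊕ b) → f)) = True → False = False
(((f ⊕ c) ⊕ b) → (c ↔ ¬(((e ∧ f) ⊕ b) → f))) ⊕ b = False ⊕ False = False
(((b → c) → ((b ⊕ f) ∨ a)) ↔ (b ↔ (e → f))) → ((((f ⊕ c) ⊕ b) → (c ↔ ¬(((e ∧ f) ⊕ b) → f))) ⊕ b) = True → False = False

False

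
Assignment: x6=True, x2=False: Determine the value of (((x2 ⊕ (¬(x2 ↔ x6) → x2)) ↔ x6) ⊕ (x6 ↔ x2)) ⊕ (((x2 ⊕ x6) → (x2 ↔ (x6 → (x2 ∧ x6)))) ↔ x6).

True

Substituting x6=True, x2=False:
x2 ↔ x6 = False ↔ True = False
¬(x2 ↔ x6) = ¬False = True
¬(x2 ↔ x6) → x2 = True → False = False
x2 ⊕ (¬(x2 ↔ x6) → x2) = False ⊕ False = False
(x2 ⊕ (¬(x2 ↔ x6) → x2)) ↔ x6 = False ↔ True = False
x6 ↔ x2 = True ↔ False = False
((x2 ⊕ (¬(x2 ↔ x6) → x2)) ↔ x6) ⊕ (x6 ↔ x2) = False ⊕ False = False
x2 ⊕ x6 = False ⊕ True = True
x2 ∧ x6 = False ∧ True = False
x6 → (x2 ∧ x6) = True → False = False
x2 ↔ (x6 → (x2 ∧ x6)) = False ↔ False = True
(x2 ⊕ x6) → (x2 ↔ (x6 → (x2 ∧ x6))) = True → True = True
((x2 ⊕ x6) → (x2 ↔ (x6 → (x2 ∧ x6)))) ↔ x6 = True ↔ True = True
(((x2 ⊕ (¬(x2 ↔ x6) → x2)) ↔ x6) ⊕ (x6 ↔ x2)) ⊕ (((x2 ⊕ x6) → (x2 ↔ (x6 → (x2 ∧ x6)))) ↔ x6) = False ⊕ True = True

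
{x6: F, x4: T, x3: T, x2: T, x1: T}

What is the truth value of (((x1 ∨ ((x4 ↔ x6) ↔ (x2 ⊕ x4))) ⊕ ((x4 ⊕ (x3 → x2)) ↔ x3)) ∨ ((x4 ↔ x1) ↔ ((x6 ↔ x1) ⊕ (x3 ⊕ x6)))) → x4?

x4 ↔ x6 = T ↔ F = F
x2 ⊕ x4 = T ⊕ T = F
(x4 ↔ x6) ↔ (x2 ⊕ x4) = F ↔ F = T
x1 ∨ ((x4 ↔ x6) ↔ (x2 ⊕ x4)) = T ∨ T = T
x3 → x2 = T → T = T
x4 ⊕ (x3 → x2) = T ⊕ T = F
(x4 ⊕ (x3 → x2)) ↔ x3 = F ↔ T = F
(x1 ∨ ((x4 ↔ x6) ↔ (x2 ⊕ x4))) ⊕ ((x4 ⊕ (x3 → x2)) ↔ x3) = T ⊕ F = T
x4 ↔ x1 = T ↔ T = T
x6 ↔ x1 = F ↔ T = F
x3 ⊕ x6 = T ⊕ F = T
(x6 ↔ x1) ⊕ (x3 ⊕ x6) = F ⊕ T = T
(x4 ↔ x1) ↔ ((x6 ↔ x1) ⊕ (x3 ⊕ x6)) = T ↔ T = T
((x1 ∨ ((x4 ↔ x6) ↔ (x2 ⊕ x4))) ⊕ ((x4 ⊕ (x3 → x2)) ↔ x3)) ∨ ((x4 ↔ x1) ↔ ((x6 ↔ x1) ⊕ (x3 ⊕ x6))) = T ∨ T = T
(((x1 ∨ ((x4 ↔ x6) ↔ (x2 ⊕ x4))) ⊕ ((x4 ⊕ (x3 → x2)) ↔ x3)) ∨ ((x4 ↔ x1) ↔ ((x6 ↔ x1) ⊕ (x3 ⊕ x6)))) → x4 = T → T = T

T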